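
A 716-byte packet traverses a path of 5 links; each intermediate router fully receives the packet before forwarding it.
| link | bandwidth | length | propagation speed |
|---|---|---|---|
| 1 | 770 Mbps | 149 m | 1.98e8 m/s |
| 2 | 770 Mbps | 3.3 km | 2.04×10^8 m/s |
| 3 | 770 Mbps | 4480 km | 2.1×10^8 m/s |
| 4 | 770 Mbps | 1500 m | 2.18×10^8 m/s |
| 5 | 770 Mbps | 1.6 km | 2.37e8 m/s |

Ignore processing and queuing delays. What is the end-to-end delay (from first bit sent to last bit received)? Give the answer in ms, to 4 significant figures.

L = 716 × 8 = 5728 bits.
Transmission delay per hop = L/R = 5728/770000000 = 0.00743896 ms; 5 hops → 0.0371948 ms.
Propagation delays (d/s per hop): 0.000752525, 0.0161765, 21.3333, 0.00688073, 0.00675105 ms; sum = 21.3639 ms.
End-to-end = 21.40 ms.

21.40 ms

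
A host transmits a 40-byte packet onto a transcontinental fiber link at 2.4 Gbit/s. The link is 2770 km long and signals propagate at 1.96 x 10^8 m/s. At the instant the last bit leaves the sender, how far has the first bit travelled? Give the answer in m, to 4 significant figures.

t_tx = L/R = 320/2400000000 = 1.33333e-07 s.
Distance = s × t_tx = 196000000 × 1.33333e-07 = 26.13 m.

26.13 m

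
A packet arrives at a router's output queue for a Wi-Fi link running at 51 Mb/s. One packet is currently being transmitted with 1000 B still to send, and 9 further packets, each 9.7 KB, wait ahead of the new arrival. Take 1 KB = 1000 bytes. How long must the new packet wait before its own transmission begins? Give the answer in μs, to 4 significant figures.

Each queued packet: L/R = 77600/51000000 = 1521.57 μs.
9 queued → 13694.1 μs.
Plus remaining 8000 bits of current packet: 156.863 μs.
Queuing delay = 13850 μs.

13850 μs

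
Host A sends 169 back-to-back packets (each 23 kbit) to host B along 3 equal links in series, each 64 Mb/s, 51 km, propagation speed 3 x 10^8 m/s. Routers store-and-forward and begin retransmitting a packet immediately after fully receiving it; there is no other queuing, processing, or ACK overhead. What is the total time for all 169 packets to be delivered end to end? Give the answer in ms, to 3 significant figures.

62.0 ms

Per-hop transmission t_tx = L/R = 23000/64000000 = 0.359375 ms.
Per-hop propagation t_prop = 51000/300000000 = 0.17 ms.
Pipeline fill: first packet needs 3·t_tx to clear all hops; remaining 168 packets each add one t_tx.
Total = (3+169-1)·t_tx + 3·t_prop = 171·0.359375 + 3·0.17 = 62.0 ms.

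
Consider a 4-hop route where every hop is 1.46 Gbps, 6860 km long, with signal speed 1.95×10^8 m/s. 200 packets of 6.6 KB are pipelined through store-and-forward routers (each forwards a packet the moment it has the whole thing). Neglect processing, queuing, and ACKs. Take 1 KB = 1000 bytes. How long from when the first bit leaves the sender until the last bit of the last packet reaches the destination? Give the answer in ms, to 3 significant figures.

148 ms

Per-hop transmission t_tx = L/R = 52800/1460000000 = 0.0361644 ms.
Per-hop propagation t_prop = 6860000/195000000 = 35.1795 ms.
Pipeline fill: first packet needs 4·t_tx to clear all hops; remaining 199 packets each add one t_tx.
Total = (4+200-1)·t_tx + 4·t_prop = 203·0.0361644 + 4·35.1795 = 148 ms.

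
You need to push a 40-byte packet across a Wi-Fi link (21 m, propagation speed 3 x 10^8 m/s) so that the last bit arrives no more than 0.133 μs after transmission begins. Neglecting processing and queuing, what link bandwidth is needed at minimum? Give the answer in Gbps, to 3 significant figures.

5.08 Gbps

L = 320 bits.
Propagation delay = 21 / 300000000 = 0.07 μs.
Transmission budget = 0.133 − 0.07 = 0.063 μs.
R ≥ L / t_tx = 320 bits / 6.3e-08 s = 5.08 Gbps.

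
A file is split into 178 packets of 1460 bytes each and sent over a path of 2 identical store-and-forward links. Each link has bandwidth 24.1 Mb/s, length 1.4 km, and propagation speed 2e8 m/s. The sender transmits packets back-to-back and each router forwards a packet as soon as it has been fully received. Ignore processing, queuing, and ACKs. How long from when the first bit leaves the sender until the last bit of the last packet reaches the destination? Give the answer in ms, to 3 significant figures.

86.8 ms

Per-hop transmission t_tx = L/R = 11680/24100000 = 0.484647 ms.
Per-hop propagation t_prop = 1400/200000000 = 0.007 ms.
Pipeline fill: first packet needs 2·t_tx to clear all hops; remaining 177 packets each add one t_tx.
Total = (2+178-1)·t_tx + 2·t_prop = 179·0.484647 + 2·0.007 = 86.8 ms.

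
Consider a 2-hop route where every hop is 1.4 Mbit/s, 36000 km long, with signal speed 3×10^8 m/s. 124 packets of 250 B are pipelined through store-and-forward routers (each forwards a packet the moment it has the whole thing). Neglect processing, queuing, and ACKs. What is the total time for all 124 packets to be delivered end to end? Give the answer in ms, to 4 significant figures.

Per-hop transmission t_tx = L/R = 2000/1400000 = 1.42857 ms.
Per-hop propagation t_prop = 36000000/300000000 = 120 ms.
Pipeline fill: first packet needs 2·t_tx to clear all hops; remaining 123 packets each add one t_tx.
Total = (2+124-1)·t_tx + 2·t_prop = 125·1.42857 + 2·120 = 418.6 ms.

418.6 ms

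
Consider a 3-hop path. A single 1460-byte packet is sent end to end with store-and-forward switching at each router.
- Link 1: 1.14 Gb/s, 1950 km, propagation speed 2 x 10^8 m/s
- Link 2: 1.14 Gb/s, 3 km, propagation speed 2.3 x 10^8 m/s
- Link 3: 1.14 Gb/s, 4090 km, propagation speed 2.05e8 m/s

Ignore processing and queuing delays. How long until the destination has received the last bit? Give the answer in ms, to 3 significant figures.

L = 1460 × 8 = 11680 bits.
Transmission delay per hop = L/R = 11680/1140000000 = 0.0102456 ms; 3 hops → 0.0307368 ms.
Propagation delays (d/s per hop): 9.75, 0.0130435, 19.9512 ms; sum = 29.7143 ms.
End-to-end = 29.7 ms.

29.7 ms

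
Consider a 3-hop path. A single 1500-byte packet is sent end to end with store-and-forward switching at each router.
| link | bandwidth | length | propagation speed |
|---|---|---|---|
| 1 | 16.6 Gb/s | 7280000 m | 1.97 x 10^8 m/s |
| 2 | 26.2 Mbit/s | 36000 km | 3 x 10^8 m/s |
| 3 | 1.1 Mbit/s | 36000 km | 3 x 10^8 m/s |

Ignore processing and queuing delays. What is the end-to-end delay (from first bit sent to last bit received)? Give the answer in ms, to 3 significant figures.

288 ms

L = 1500 × 8 = 12000 bits.
Transmission delays (L/R per hop): 0.000722892, 0.458015, 10.9091 ms; sum = 11.3678 ms.
Propagation delays (d/s per hop): 36.9543, 120, 120 ms; sum = 276.954 ms.
End-to-end = 288 ms.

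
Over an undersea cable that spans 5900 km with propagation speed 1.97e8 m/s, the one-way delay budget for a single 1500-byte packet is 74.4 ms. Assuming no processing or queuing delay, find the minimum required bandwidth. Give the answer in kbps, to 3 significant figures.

270 kbps

L = 12000 bits.
Propagation delay = 5900000 / 197000000 = 29.9492 ms.
Transmission budget = 74.4 − 29.9492 = 44.4508 ms.
R ≥ L / t_tx = 12000 bits / 0.0444508 s = 270 kbps.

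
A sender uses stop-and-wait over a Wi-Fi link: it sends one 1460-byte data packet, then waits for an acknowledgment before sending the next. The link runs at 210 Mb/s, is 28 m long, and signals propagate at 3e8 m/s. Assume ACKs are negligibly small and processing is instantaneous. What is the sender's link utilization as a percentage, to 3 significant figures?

99.7 %

t_tx = L/R = 11680/210000000 = 5.5619e-05 s.
t_prop = 28/300000000 = 9.33333e-08 s; RTT = 1.86667e-07 s.
Cycle = t_tx + RTT = 5.58057e-05 s.
Utilization = t_tx / cycle = 5.5619e-05/5.58057e-05 = 99.7 %.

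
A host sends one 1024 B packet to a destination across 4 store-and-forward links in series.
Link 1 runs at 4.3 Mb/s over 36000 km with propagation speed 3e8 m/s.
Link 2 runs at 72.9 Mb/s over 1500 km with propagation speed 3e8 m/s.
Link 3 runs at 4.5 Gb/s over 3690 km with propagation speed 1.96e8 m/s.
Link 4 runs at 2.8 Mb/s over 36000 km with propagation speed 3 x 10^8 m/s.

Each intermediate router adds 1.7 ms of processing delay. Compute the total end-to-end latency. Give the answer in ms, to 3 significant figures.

274 ms

L = 1024 × 8 = 8192 bits.
Transmission delays (L/R per hop): 1.90512, 0.112373, 0.00182044, 2.92571 ms; sum = 4.94502 ms.
Propagation delays (d/s per hop): 120, 5, 18.8265, 120 ms; sum = 263.827 ms.
Processing at 3 router(s): 3 × 1.7 ms = 5.1 ms.
End-to-end = 274 ms.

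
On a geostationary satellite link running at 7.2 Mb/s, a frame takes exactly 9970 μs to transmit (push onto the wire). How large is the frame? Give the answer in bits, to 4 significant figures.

71780 bits

L = R × t_tx = 7200000 b/s × 0.00997 s = 71784 bits.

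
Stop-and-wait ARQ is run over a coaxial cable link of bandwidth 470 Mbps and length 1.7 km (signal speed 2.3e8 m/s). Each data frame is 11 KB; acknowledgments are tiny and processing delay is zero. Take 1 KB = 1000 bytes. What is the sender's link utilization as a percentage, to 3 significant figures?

92.7 %

t_tx = L/R = 88000/470000000 = 0.000187234 s.
t_prop = 1700/2.3e+08 = 7.3913e-06 s; RTT = 1.47826e-05 s.
Cycle = t_tx + RTT = 0.000202017 s.
Utilization = t_tx / cycle = 0.000187234/0.000202017 = 92.7 %.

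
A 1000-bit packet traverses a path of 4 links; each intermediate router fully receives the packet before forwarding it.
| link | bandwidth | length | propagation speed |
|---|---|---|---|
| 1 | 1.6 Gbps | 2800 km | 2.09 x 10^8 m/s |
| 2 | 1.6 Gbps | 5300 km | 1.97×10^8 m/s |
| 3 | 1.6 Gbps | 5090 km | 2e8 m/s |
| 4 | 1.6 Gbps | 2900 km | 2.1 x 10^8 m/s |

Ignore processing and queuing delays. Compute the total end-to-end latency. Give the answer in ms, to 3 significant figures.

79.6 ms

Transmission delay per hop = L/R = 1000/1600000000 = 0.000625 ms; 4 hops → 0.0025 ms.
Propagation delays (d/s per hop): 13.3971, 26.9036, 25.45, 13.8095 ms; sum = 79.5602 ms.
End-to-end = 79.6 ms.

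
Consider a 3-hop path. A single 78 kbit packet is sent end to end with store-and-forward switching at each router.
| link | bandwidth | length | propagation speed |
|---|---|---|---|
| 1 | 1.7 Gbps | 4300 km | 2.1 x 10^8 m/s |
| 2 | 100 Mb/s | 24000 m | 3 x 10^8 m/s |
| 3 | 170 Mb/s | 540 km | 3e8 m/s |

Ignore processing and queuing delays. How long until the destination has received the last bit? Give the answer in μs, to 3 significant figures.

23600 μs

L = 78000 bits.
Transmission delays (L/R per hop): 45.8824, 780, 458.824 μs; sum = 1284.71 μs.
Propagation delays (d/s per hop): 20476.2, 80, 1800 μs; sum = 22356.2 μs.
End-to-end = 23600 μs.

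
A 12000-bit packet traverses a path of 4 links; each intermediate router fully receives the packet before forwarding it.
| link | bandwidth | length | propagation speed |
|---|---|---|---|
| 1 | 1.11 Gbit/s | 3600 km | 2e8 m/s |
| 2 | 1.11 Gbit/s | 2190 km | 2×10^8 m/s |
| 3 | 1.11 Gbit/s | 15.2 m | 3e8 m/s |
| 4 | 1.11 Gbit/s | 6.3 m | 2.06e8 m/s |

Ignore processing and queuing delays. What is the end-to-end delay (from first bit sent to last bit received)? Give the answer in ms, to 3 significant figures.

Transmission delay per hop = L/R = 12000/1110000000 = 0.0108108 ms; 4 hops → 0.0432432 ms.
Propagation delays (d/s per hop): 18, 10.95, 5.06667e-05, 3.05825e-05 ms; sum = 28.9501 ms.
End-to-end = 29.0 ms.

29.0 ms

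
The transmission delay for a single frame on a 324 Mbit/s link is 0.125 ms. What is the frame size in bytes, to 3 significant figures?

5060 bytes

L = R × t_tx = 324000000 b/s × 0.000125 s = 40500 bits.
In bytes: 40500 / 8 = 5060 bytes.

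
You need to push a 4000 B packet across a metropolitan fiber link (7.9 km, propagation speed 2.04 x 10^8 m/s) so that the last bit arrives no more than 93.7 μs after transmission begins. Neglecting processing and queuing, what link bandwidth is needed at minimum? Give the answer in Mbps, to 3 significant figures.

582 Mbps

L = 32000 bits.
Propagation delay = 7900 / 204000000 = 38.7255 μs.
Transmission budget = 93.7 − 38.7255 = 54.9745 μs.
R ≥ L / t_tx = 32000 bits / 5.49745e-05 s = 582 Mbps.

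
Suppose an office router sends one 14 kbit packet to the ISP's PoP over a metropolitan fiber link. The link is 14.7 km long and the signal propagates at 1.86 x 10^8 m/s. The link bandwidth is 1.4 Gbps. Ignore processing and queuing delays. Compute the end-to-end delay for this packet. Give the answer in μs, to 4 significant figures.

89.03 μs

L = 14000 bits.
Transmission delay = L/R = 14000 / 1400000000 = 10 μs.
Propagation delay = d/s = 14700 m / 186000000 m/s = 79.0323 μs.
Total = 89.03 μs.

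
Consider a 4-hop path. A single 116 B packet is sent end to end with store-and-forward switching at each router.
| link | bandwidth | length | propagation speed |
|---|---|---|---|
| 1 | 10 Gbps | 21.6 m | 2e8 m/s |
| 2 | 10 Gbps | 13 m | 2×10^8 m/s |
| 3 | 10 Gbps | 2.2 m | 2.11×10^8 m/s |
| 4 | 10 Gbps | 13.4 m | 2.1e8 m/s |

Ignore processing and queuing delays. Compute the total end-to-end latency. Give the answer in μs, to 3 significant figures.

L = 116 × 8 = 928 bits.
Transmission delay per hop = L/R = 928/10000000000 = 0.0928 μs; 4 hops → 0.3712 μs.
Propagation delays (d/s per hop): 0.108, 0.065, 0.0104265, 0.0638095 μs; sum = 0.247236 μs.
End-to-end = 0.618 μs.

0.618 μs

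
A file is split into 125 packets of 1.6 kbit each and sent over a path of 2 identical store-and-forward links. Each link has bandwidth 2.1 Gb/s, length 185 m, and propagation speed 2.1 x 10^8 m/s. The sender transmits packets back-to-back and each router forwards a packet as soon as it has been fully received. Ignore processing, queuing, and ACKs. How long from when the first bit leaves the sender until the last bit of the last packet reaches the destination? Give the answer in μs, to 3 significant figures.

97.8 μs

Per-hop transmission t_tx = L/R = 1600/2100000000 = 0.761905 μs.
Per-hop propagation t_prop = 185/210000000 = 0.880952 μs.
Pipeline fill: first packet needs 2·t_tx to clear all hops; remaining 124 packets each add one t_tx.
Total = (2+125-1)·t_tx + 2·t_prop = 126·0.761905 + 2·0.880952 = 97.8 μs.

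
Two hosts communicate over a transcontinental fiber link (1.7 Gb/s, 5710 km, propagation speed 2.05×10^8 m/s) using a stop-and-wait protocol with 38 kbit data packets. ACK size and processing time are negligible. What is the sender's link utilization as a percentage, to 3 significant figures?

0.0401 %

t_tx = L/R = 38000/1700000000 = 2.23529e-05 s.
t_prop = 5710000/2.05e+08 = 0.0278537 s; RTT = 0.0557073 s.
Cycle = t_tx + RTT = 0.0557297 s.
Utilization = t_tx / cycle = 2.23529e-05/0.0557297 = 0.0401 %.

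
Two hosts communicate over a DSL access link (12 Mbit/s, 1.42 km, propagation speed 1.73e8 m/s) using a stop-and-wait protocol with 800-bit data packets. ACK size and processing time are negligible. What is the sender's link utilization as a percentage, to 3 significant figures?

80.2 %

t_tx = L/R = 800/12000000 = 6.66667e-05 s.
t_prop = 1420/173000000 = 8.20809e-06 s; RTT = 1.64162e-05 s.
Cycle = t_tx + RTT = 8.30829e-05 s.
Utilization = t_tx / cycle = 6.66667e-05/8.30829e-05 = 80.2 %.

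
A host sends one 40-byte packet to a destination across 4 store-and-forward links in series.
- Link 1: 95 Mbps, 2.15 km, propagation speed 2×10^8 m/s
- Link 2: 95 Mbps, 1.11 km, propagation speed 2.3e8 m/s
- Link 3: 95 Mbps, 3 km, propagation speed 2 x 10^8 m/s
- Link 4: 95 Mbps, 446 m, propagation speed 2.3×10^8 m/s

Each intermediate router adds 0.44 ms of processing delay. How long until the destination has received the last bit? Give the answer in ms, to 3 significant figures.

1.37 ms

L = 40 × 8 = 320 bits.
Transmission delay per hop = L/R = 320/95000000 = 0.00336842 ms; 4 hops → 0.0134737 ms.
Propagation delays (d/s per hop): 0.01075, 0.00482609, 0.015, 0.00193913 ms; sum = 0.0325152 ms.
Processing at 3 router(s): 3 × 0.44 ms = 1.32 ms.
End-to-end = 1.37 ms.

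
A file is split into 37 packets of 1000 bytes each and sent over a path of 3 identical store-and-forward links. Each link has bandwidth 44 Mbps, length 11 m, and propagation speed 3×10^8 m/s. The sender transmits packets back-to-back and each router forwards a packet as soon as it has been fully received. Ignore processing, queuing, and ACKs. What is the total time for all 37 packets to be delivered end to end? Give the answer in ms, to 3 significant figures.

Per-hop transmission t_tx = L/R = 8000/44000000 = 0.181818 ms.
Per-hop propagation t_prop = 11/300000000 = 3.66667e-05 ms.
Pipeline fill: first packet needs 3·t_tx to clear all hops; remaining 36 packets each add one t_tx.
Total = (3+37-1)·t_tx + 3·t_prop = 39·0.181818 + 3·3.66667e-05 = 7.09 ms.

7.09 ms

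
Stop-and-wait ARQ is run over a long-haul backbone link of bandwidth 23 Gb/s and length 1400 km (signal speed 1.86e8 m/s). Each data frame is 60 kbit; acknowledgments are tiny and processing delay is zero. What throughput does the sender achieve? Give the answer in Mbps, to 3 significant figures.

t_tx = L/R = 60000/23000000000 = 2.6087e-06 s.
t_prop = 1400000/186000000 = 0.00752688 s; RTT = 0.0150538 s.
Cycle = t_tx + RTT = 0.0150564 s.
Throughput = L / cycle = 60000 / 0.0150564 = 3.99 Mbps.

3.99 Mbps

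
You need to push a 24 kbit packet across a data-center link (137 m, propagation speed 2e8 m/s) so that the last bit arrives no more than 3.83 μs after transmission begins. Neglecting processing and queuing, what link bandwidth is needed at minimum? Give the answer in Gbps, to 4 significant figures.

Propagation delay = 137 / 200000000 = 0.685 μs.
Transmission budget = 3.83 − 0.685 = 3.145 μs.
R ≥ L / t_tx = 24000 bits / 3.145e-06 s = 7.631 Gbps.

7.631 Gbps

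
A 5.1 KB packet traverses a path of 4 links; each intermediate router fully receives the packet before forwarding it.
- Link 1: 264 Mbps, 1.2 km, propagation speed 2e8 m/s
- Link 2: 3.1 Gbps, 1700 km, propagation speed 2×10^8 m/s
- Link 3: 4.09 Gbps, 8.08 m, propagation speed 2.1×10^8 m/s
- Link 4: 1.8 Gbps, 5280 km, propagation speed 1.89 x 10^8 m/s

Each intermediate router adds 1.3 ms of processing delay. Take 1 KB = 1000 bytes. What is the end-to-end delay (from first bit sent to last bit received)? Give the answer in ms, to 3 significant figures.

40.5 ms

L = 40800 bits.
Transmission delays (L/R per hop): 0.154545, 0.0131613, 0.00997555, 0.0226667 ms; sum = 0.200349 ms.
Propagation delays (d/s per hop): 0.006, 8.5, 3.84762e-05, 27.9365 ms; sum = 36.4425 ms.
Processing at 3 router(s): 3 × 1.3 ms = 3.9 ms.
End-to-end = 40.5 ms.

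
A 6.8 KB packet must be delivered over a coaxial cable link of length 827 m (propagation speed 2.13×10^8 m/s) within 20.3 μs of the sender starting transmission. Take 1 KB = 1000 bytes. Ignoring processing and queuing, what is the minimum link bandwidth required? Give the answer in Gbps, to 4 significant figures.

3.314 Gbps

L = 54400 bits.
Propagation delay = 827 / 213000000 = 3.88263 μs.
Transmission budget = 20.3 − 3.88263 = 16.4174 μs.
R ≥ L / t_tx = 54400 bits / 1.64174e-05 s = 3.314 Gbps.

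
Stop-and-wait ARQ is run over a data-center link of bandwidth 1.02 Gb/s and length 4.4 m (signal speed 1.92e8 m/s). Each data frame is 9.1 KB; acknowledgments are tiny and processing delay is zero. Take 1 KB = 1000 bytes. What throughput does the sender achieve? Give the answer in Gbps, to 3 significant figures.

1.02 Gbps

t_tx = L/R = 72800/1020000000 = 7.13725e-05 s.
t_prop = 4.4/192000000 = 2.29167e-08 s; RTT = 4.58333e-08 s.
Cycle = t_tx + RTT = 7.14184e-05 s.
Throughput = L / cycle = 72800 / 7.14184e-05 = 1.02 Gbps.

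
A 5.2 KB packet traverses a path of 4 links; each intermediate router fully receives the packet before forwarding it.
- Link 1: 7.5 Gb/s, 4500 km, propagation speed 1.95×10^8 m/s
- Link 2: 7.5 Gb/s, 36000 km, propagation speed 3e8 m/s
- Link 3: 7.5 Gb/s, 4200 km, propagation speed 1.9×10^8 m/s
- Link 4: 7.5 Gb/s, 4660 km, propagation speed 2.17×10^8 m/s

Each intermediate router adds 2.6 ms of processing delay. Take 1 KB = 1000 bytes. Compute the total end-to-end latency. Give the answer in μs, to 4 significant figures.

L = 41600 bits.
Transmission delay per hop = L/R = 41600/7500000000 = 5.54667 μs; 4 hops → 22.1867 μs.
Propagation delays (d/s per hop): 23076.9, 120000, 22105.3, 21474.7 μs; sum = 186657 μs.
Processing at 3 router(s): 3 × 2.6 ms = 7800 μs.
End-to-end = 194500 μs.

194500 μs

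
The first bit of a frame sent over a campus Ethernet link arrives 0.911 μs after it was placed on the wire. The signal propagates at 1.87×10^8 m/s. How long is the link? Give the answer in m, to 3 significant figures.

d = s × t_prop = 187000000 × 9.11e-07 = 170 m.

170 m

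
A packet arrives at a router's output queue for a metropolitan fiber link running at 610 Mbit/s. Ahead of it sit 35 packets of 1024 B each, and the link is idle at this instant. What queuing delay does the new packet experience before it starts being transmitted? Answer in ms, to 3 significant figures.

Each queued packet: L/R = 8192/610000000 = 0.0134295 ms.
35 queued → 0.470033 ms.
Queuing delay = 0.470 ms.

0.470 ms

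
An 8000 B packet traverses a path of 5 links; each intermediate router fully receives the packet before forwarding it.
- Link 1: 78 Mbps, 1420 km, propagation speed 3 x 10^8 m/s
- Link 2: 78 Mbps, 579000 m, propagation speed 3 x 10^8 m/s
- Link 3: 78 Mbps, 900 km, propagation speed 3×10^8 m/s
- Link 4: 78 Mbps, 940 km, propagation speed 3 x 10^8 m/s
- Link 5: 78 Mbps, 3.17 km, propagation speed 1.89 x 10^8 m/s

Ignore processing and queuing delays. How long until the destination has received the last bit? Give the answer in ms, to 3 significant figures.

L = 8000 × 8 = 64000 bits.
Transmission delay per hop = L/R = 64000/78000000 = 0.820513 ms; 5 hops → 4.10256 ms.
Propagation delays (d/s per hop): 4.73333, 1.93, 3, 3.13333, 0.0167725 ms; sum = 12.8134 ms.
End-to-end = 16.9 ms.

16.9 ms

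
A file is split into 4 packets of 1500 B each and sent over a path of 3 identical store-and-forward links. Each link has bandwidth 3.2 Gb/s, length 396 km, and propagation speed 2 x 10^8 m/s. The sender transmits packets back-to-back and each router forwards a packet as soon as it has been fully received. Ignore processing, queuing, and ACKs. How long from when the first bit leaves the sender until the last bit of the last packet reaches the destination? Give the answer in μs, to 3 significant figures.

Per-hop transmission t_tx = L/R = 12000/3200000000 = 3.75 μs.
Per-hop propagation t_prop = 396000/200000000 = 1980 μs.
Pipeline fill: first packet needs 3·t_tx to clear all hops; remaining 3 packets each add one t_tx.
Total = (3+4-1)·t_tx + 3·t_prop = 6·3.75 + 3·1980 = 5960 μs.

5960 μs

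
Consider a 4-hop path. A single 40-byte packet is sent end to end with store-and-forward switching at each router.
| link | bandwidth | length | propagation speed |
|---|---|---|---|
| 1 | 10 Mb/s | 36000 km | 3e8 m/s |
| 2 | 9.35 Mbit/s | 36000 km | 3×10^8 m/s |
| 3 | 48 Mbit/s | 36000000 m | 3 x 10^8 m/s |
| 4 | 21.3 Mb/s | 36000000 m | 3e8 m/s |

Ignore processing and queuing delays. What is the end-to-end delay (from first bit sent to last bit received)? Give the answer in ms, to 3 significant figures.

480 ms

L = 40 × 8 = 320 bits.
Transmission delays (L/R per hop): 0.032, 0.0342246, 0.00666667, 0.0150235 ms; sum = 0.0879147 ms.
Propagation delays (d/s per hop): 120, 120, 120, 120 ms; sum = 480 ms.
End-to-end = 480 ms.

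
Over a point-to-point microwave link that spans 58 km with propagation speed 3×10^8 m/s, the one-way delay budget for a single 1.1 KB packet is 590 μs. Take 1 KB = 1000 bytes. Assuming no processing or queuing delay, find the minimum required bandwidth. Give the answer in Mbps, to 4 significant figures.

L = 8800 bits.
Propagation delay = 58000 / 300000000 = 193.333 μs.
Transmission budget = 590 − 193.333 = 396.667 μs.
R ≥ L / t_tx = 8800 bits / 0.000396667 s = 22.18 Mbps.

22.18 Mbps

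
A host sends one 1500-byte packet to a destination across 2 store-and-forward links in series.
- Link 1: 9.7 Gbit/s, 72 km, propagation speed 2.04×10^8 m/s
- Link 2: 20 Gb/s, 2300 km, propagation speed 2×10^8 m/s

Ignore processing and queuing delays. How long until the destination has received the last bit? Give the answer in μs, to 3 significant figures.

11900 μs

L = 1500 × 8 = 12000 bits.
Transmission delays (L/R per hop): 1.23711, 0.6 μs; sum = 1.83711 μs.
Propagation delays (d/s per hop): 352.941, 11500 μs; sum = 11852.9 μs.
End-to-end = 11900 μs.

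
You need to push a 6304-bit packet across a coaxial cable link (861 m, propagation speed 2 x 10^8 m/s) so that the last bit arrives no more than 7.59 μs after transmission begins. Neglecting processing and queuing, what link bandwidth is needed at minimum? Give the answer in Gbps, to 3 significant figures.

Propagation delay = 861 / 200000000 = 4.305 μs.
Transmission budget = 7.59 − 4.305 = 3.285 μs.
R ≥ L / t_tx = 6304 bits / 3.285e-06 s = 1.92 Gbps.

1.92 Gbps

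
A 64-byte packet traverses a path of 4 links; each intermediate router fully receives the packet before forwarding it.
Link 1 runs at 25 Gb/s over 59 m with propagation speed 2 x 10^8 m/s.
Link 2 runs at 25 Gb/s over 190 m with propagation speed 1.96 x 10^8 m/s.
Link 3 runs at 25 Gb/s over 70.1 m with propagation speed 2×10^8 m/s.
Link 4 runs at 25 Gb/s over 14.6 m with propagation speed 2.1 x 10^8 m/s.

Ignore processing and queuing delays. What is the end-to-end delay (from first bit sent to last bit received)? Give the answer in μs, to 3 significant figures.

L = 64 × 8 = 512 bits.
Transmission delay per hop = L/R = 512/25000000000 = 0.02048 μs; 4 hops → 0.08192 μs.
Propagation delays (d/s per hop): 0.295, 0.969388, 0.3505, 0.0695238 μs; sum = 1.68441 μs.
End-to-end = 1.77 μs.

1.77 μs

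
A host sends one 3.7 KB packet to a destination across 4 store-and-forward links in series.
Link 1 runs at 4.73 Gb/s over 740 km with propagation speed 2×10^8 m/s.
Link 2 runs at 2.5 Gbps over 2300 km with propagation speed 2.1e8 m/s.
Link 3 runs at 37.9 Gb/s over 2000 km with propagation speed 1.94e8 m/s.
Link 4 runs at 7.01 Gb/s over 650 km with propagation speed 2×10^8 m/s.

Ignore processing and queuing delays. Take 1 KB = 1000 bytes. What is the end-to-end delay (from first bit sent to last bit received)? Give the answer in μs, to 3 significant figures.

28200 μs

L = 29600 bits.
Transmission delays (L/R per hop): 6.25793, 11.84, 0.781003, 4.22254 μs; sum = 23.1015 μs.
Propagation delays (d/s per hop): 3700, 10952.4, 10309.3, 3250 μs; sum = 28211.7 μs.
End-to-end = 28200 μs.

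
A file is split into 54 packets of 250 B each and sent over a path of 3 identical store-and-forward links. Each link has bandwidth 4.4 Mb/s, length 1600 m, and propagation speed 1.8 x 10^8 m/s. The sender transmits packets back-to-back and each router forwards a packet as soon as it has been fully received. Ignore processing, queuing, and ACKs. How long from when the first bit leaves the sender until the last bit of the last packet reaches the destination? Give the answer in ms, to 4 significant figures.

Per-hop transmission t_tx = L/R = 2000/4400000 = 0.454545 ms.
Per-hop propagation t_prop = 1600/180000000 = 0.00888889 ms.
Pipeline fill: first packet needs 3·t_tx to clear all hops; remaining 53 packets each add one t_tx.
Total = (3+54-1)·t_tx + 3·t_prop = 56·0.454545 + 3·0.00888889 = 25.48 ms.

25.48 ms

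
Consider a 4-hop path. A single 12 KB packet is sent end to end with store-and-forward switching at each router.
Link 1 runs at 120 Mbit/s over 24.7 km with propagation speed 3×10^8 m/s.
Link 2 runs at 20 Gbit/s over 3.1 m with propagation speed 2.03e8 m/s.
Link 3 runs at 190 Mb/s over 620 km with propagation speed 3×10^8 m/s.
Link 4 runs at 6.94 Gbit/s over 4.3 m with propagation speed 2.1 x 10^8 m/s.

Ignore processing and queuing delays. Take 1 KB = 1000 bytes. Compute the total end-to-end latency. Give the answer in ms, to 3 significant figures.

L = 96000 bits.
Transmission delays (L/R per hop): 0.8, 0.0048, 0.505263, 0.0138329 ms; sum = 1.3239 ms.
Propagation delays (d/s per hop): 0.0823333, 1.52709e-05, 2.06667, 2.04762e-05 ms; sum = 2.14904 ms.
End-to-end = 3.47 ms.

3.47 ms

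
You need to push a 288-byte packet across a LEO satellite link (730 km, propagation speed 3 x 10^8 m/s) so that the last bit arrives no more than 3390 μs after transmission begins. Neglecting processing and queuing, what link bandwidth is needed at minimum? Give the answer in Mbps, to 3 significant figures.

2.41 Mbps

L = 2304 bits.
Propagation delay = 730000 / 300000000 = 2433.33 μs.
Transmission budget = 3390 − 2433.33 = 956.667 μs.
R ≥ L / t_tx = 2304 bits / 0.000956667 s = 2.41 Mbps.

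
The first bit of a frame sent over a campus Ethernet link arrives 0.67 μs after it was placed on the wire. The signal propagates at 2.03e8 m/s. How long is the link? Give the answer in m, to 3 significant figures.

d = s × t_prop = 2.03e+08 × 6.7e-07 = 136 m.

136 m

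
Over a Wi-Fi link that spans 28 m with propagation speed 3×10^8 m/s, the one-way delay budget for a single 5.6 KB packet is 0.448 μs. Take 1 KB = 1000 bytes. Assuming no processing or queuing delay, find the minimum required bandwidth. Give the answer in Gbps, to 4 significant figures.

L = 44800 bits.
Propagation delay = 28 / 300000000 = 0.0933333 μs.
Transmission budget = 0.448 − 0.0933333 = 0.354667 μs.
R ≥ L / t_tx = 44800 bits / 3.54667e-07 s = 126.3 Gbps.

126.3 Gbps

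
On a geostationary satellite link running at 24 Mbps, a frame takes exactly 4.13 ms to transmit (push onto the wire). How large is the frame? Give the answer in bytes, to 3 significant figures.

L = R × t_tx = 24000000 b/s × 0.00413 s = 99120 bits.
In bytes: 99120 / 8 = 12400 bytes.

12400 bytes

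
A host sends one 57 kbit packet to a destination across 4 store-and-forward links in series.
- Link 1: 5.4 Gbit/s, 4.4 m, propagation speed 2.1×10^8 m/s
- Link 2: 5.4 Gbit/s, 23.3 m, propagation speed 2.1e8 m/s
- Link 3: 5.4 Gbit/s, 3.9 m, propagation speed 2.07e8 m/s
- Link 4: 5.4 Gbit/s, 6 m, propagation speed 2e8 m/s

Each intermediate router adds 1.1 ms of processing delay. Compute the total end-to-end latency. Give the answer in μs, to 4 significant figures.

L = 57000 bits.
Transmission delay per hop = L/R = 57000/5400000000 = 10.5556 μs; 4 hops → 42.2222 μs.
Propagation delays (d/s per hop): 0.0209524, 0.110952, 0.0188406, 0.03 μs; sum = 0.180745 μs.
Processing at 3 router(s): 3 × 1.1 ms = 3300 μs.
End-to-end = 3342 μs.

3342 μs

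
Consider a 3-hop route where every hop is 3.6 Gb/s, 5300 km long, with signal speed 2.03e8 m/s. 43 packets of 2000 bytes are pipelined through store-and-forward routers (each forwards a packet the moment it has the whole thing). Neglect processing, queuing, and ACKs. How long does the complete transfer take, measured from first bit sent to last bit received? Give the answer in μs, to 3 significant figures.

Per-hop transmission t_tx = L/R = 16000/3600000000 = 4.44444 μs.
Per-hop propagation t_prop = 5300000/2.03e+08 = 26108.4 μs.
Pipeline fill: first packet needs 3·t_tx to clear all hops; remaining 42 packets each add one t_tx.
Total = (3+43-1)·t_tx + 3·t_prop = 45·4.44444 + 3·26108.4 = 78500 μs.

78500 μs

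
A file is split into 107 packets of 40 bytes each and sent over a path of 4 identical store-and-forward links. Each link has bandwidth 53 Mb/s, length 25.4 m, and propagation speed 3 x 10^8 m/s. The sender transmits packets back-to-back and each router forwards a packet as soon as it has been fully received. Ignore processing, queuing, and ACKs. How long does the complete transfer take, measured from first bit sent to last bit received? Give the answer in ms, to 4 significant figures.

Per-hop transmission t_tx = L/R = 320/53000000 = 0.00603774 ms.
Per-hop propagation t_prop = 25.4/300000000 = 8.46667e-05 ms.
Pipeline fill: first packet needs 4·t_tx to clear all hops; remaining 106 packets each add one t_tx.
Total = (4+107-1)·t_tx + 4·t_prop = 110·0.00603774 + 4·8.46667e-05 = 0.6645 ms.

0.6645 ms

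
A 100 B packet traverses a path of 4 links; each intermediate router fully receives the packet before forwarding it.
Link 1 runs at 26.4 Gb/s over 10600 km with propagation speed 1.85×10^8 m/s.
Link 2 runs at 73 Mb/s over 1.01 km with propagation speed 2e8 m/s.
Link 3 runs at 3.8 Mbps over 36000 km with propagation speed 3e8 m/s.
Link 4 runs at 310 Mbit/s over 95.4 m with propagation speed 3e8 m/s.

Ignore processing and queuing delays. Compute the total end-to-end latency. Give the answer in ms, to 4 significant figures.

177.5 ms

L = 100 × 8 = 800 bits.
Transmission delays (L/R per hop): 3.0303e-05, 0.0109589, 0.210526, 0.00258065 ms; sum = 0.224096 ms.
Propagation delays (d/s per hop): 57.2973, 0.00505, 120, 0.000318 ms; sum = 177.303 ms.
End-to-end = 177.5 ms.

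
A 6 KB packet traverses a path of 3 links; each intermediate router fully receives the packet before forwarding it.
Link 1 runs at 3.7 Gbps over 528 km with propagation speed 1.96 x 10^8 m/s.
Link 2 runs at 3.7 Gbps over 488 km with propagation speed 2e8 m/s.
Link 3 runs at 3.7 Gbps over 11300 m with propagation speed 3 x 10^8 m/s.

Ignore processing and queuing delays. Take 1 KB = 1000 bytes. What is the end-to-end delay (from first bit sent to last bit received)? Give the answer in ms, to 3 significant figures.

5.21 ms

L = 48000 bits.
Transmission delay per hop = L/R = 48000/3700000000 = 0.012973 ms; 3 hops → 0.0389189 ms.
Propagation delays (d/s per hop): 2.69388, 2.44, 0.0376667 ms; sum = 5.17154 ms.
End-to-end = 5.21 ms.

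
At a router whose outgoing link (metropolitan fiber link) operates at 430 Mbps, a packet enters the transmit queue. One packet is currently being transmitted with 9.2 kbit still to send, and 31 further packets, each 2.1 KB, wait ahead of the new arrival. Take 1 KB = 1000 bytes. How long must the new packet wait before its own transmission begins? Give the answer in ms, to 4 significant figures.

1.233 ms

Each queued packet: L/R = 16800/430000000 = 0.0390698 ms.
31 queued → 1.21116 ms.
Plus remaining 9200 bits of current packet: 0.0213953 ms.
Queuing delay = 1.233 ms.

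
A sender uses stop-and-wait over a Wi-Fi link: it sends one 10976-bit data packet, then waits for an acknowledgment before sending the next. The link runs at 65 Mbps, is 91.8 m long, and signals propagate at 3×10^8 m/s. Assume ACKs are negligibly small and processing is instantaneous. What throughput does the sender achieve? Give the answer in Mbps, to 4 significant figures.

64.77 Mbps

t_tx = L/R = 10976/65000000 = 0.000168862 s.
t_prop = 91.8/300000000 = 3.06e-07 s; RTT = 6.12e-07 s.
Cycle = t_tx + RTT = 0.000169474 s.
Throughput = L / cycle = 10976 / 0.000169474 = 64.77 Mbps.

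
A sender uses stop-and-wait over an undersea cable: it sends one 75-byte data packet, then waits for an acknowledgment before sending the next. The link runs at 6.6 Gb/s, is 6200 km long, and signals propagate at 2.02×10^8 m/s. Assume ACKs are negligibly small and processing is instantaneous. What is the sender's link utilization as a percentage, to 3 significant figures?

t_tx = L/R = 600/6600000000 = 9.09091e-08 s.
t_prop = 6200000/202000000 = 0.0306931 s; RTT = 0.0613861 s.
Cycle = t_tx + RTT = 0.0613862 s.
Utilization = t_tx / cycle = 9.09091e-08/0.0613862 = 0.000148 %.

0.000148 %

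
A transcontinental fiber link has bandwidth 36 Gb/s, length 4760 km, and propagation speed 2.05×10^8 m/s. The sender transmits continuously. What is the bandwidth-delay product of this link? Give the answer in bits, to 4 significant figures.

835900000 bits

Propagation delay = 4760000 / 2.05e+08 = 0.0232195 s.
BDP = R × t_prop = 36000000000 × 0.0232195 = 835902000 bits.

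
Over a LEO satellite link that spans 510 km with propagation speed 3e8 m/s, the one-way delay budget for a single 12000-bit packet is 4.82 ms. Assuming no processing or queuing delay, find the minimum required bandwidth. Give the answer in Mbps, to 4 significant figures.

Propagation delay = 510000 / 300000000 = 1.7 ms.
Transmission budget = 4.82 − 1.7 = 3.12 ms.
R ≥ L / t_tx = 12000 bits / 0.00312 s = 3.846 Mbps.

3.846 Mbps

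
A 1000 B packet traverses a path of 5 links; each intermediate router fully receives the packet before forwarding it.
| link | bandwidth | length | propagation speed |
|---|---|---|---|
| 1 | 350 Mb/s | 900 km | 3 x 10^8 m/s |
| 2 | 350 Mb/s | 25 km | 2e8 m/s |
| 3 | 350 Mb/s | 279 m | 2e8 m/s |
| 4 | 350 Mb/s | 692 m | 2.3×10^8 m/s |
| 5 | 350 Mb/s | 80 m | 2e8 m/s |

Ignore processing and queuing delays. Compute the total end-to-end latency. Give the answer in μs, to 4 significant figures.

3244 μs

L = 1000 × 8 = 8000 bits.
Transmission delay per hop = L/R = 8000/350000000 = 22.8571 μs; 5 hops → 114.286 μs.
Propagation delays (d/s per hop): 3000, 125, 1.395, 3.0087, 0.4 μs; sum = 3129.8 μs.
End-to-end = 3244 μs.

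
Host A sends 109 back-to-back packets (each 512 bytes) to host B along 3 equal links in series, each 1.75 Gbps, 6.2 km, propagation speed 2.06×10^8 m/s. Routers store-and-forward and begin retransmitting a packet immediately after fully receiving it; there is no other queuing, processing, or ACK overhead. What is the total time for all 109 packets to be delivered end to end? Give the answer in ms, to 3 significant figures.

0.350 ms

Per-hop transmission t_tx = L/R = 4096/1750000000 = 0.00234057 ms.
Per-hop propagation t_prop = 6200/206000000 = 0.0300971 ms.
Pipeline fill: first packet needs 3·t_tx to clear all hops; remaining 108 packets each add one t_tx.
Total = (3+109-1)·t_tx + 3·t_prop = 111·0.00234057 + 3·0.0300971 = 0.350 ms.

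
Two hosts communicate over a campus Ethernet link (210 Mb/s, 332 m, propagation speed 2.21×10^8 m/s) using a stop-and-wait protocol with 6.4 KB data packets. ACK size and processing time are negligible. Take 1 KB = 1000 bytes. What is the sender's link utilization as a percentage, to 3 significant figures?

98.8 %

t_tx = L/R = 51200/210000000 = 0.00024381 s.
t_prop = 332/221000000 = 1.50226e-06 s; RTT = 3.00452e-06 s.
Cycle = t_tx + RTT = 0.000246814 s.
Utilization = t_tx / cycle = 0.00024381/0.000246814 = 98.8 %.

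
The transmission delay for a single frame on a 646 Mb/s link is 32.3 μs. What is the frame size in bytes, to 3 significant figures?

L = R × t_tx = 646000000 b/s × 3.23e-05 s = 20865.8 bits.
In bytes: 20865.8 / 8 = 2610 bytes.

2610 bytes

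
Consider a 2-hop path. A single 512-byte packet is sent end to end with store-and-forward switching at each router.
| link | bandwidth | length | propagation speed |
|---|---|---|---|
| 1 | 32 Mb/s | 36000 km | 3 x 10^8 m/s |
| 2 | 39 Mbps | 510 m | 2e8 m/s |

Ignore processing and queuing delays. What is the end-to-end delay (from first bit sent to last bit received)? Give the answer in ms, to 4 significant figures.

L = 512 × 8 = 4096 bits.
Transmission delays (L/R per hop): 0.128, 0.105026 ms; sum = 0.233026 ms.
Propagation delays (d/s per hop): 120, 0.00255 ms; sum = 120.003 ms.
End-to-end = 120.2 ms.

120.2 ms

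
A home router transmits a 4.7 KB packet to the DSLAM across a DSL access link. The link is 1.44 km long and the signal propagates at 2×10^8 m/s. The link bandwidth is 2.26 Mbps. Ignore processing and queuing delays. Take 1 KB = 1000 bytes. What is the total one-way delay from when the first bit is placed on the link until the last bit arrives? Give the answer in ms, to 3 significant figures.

16.6 ms

L = 37600 bits.
Transmission delay = L/R = 37600 / 2260000 = 16.6372 ms.
Propagation delay = d/s = 1440 m / 200000000 m/s = 0.0072 ms.
Total = 16.6 ms.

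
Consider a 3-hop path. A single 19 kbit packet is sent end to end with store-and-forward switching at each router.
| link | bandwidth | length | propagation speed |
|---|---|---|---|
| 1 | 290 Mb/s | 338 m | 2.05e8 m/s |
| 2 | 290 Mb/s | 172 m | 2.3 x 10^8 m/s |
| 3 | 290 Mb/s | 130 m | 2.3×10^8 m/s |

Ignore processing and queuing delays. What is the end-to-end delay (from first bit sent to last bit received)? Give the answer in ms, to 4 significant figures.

0.1995 ms

L = 19000 bits.
Transmission delay per hop = L/R = 19000/290000000 = 0.0655172 ms; 3 hops → 0.196552 ms.
Propagation delays (d/s per hop): 0.00164878, 0.000747826, 0.000565217 ms; sum = 0.00296182 ms.
End-to-end = 0.1995 ms.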